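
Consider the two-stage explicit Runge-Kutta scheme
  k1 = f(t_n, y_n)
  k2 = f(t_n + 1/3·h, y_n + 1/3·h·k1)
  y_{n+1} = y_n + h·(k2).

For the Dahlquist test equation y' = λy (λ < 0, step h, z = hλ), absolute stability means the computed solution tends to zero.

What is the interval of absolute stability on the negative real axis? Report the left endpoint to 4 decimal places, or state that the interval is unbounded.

Test eqn y'=λy, z=hλ:
  k1=λy_n ⇒ h·k1=z·y_n;  k2=λ(1+1/3z)y_n ⇒ h·k2=z(1+1/3z)y_n
  y_{n+1}/y_n = 1 + z(1+1/3z) = 1 + z + 1/3z²
  so R(z) = 1 + z + 1/3z².

Need |R(x)|<1, x<0.
x=-1.73: |R|=0.2676
R=1: x+1/3x²=0 ⇒ x=−3=-3.0000; min R=1−1/(4·1/3)=0.2500>−1
Confirm numerically:
  x=-2.788: |R|=0.80298 <1
  x=-2.655: |R|=0.69467 <1
  x=-2.184: |R|=0.40595 <1
  x=-2.069: |R|=0.35792 <1
  x=-3.529: |R|=1.62228 >1
  x=-3.428: |R|=1.48906 >1
  x=-3.378: |R|=1.42563 >1
Interval (-3.0000, 0).

(-3.0000, 0).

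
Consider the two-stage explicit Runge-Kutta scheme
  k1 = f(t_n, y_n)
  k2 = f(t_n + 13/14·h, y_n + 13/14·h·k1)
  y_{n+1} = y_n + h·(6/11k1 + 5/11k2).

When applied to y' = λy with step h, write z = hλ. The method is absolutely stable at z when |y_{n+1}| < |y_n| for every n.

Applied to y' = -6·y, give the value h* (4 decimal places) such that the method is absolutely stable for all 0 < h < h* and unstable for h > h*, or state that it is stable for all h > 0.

(-2.3692,0); λ=-6 ⇒ h* = (154/65)/6 = 0.3949.

With y'=λy (z=hλ):
  k1=λy_n ⇒ h·k1=z·y_n;  k2=λ(1+13/14z)y_n ⇒ h·k2=z(1+13/14z)y_n
  y_{n+1}/y_n = 1 + 6/11z + 5/11z(1+13/14z) = 1 + z + 65/154z²
  R(z) = 1 + z + 65/154z².

Boundary: |R(x)|=1, x<0.
x=-0.91: |R|=0.4395
R=1: x+65/154x²=0 ⇒ x=−154/65=-2.3692; min R=1−1/(4·65/154)=0.4077>−1
Confirm numerically:
  x=-2.236: |R|=0.87426 <1
  x=-2.112: |R|=0.77070 <1
  x=-1.052: |R|=0.41512 <1
  x=-2.526: |R|=1.16714 >1
  x=-2.448: |R|=1.08139 >1
So |R|<1 on (-2.3692, 0).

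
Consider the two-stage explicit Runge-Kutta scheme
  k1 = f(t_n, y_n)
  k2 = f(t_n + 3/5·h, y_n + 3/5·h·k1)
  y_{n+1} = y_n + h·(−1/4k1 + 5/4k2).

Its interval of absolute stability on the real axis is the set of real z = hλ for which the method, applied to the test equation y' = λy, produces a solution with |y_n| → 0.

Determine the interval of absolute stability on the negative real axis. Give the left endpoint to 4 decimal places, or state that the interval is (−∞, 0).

With y'=λy (z=hλ):
  k1=λy_n ⇒ h·k1=z·y_n;  k2=λ(1+3/5z)y_n ⇒ h·k2=z(1+3/5z)y_n
  y_{n+1}/y_n = 1 − 1/4z + 5/4z(1+3/5z) = 1 + z + 3/4z²
  so R(z) = 1 + z + 3/4z².

Find x<0 with |R(x)|<1.
x=-0.34: |R|=0.7467
R=1: x+3/4x²=0 ⇒ x=−4/3=-1.3333; min R=1−1/(4·3/4)=0.6667>−1
Confirm numerically:
  x=-1.060: |R|=0.78270 <1
  x=-0.867: |R|=0.69677 <1
  x=-0.609: |R|=0.66916 <1
  x=-1.890: |R|=1.78907 >1
  x=-1.467: |R|=1.14707 >1
  x=-1.442: |R|=1.11752 >1
So |R|<1 on (-1.3333, 0).

(-1.3333, 0).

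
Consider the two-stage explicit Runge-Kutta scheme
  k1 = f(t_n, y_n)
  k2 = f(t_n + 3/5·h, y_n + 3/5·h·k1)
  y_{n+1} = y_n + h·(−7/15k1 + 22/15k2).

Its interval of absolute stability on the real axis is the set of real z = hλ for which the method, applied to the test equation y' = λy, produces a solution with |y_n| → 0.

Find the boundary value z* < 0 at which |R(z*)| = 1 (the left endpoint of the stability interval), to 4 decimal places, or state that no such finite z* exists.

Set f=λy, z=hλ:
  k1=λy_n ⇒ h·k1=z·y_n;  k2=λ(1+3/5z)y_n ⇒ h·k2=z(1+3/5z)y_n
  y_{n+1}/y_n = 1 − 7/15z + 22/15z(1+3/5z) = 1 + z + 22/25z²
  ⇒ R(z) = 1 + z + 22/25z².

Boundary: |R(x)|=1, x<0.
x=-1.59: |R|=1.6347
R=1: x+22/25x²=0 ⇒ x=−25/22=-1.1364; min R=1−1/(4·22/25)=0.7159>−1
Confirm numerically:
  x=-0.991: |R|=0.87323 <1
  x=-0.764: |R|=0.74965 <1
  x=-0.524: |R|=0.71763 <1
  x=-1.696: |R|=1.83525 >1
  x=-1.449: |R|=1.39865 >1
  x=-1.428: |R|=1.36648 >1
Stable set (-1.1364, 0).

left endpoint -1.1364.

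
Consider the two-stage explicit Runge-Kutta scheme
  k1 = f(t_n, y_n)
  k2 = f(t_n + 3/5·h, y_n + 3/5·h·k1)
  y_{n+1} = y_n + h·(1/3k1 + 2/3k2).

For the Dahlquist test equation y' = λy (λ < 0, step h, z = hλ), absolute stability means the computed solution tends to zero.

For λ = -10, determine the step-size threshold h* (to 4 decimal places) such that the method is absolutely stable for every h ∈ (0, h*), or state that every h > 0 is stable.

(-2.5000,0); λ=-10 ⇒ h* = (5/2)/10 = 0.2500.

With y'=λy (z=hλ):
  k1=λy_n ⇒ h·k1=z·y_n;  k2=λ(1+3/5z)y_n ⇒ h·k2=z(1+3/5z)y_n
  y_{n+1}/y_n = 1 + 1/3z + 2/3z(1+3/5z) = 1 + z + 2/5z²
  R(z) = 1 + z + 2/5z².

Solve |R(x)|<1 on ℝ⁻.
x=-0.59: |R|=0.5492
R=1: x+2/5x²=0 ⇒ x=−5/2=-2.5000; min R=1−1/(4·2/5)=0.3750>−1
Confirm numerically:
  x=-2.050: |R|=0.63100 <1
  x=-1.887: |R|=0.53731 <1
  x=-1.851: |R|=0.51948 <1
  x=-1.598: |R|=0.42344 <1
  x=-2.982: |R|=1.57493 >1
  x=-2.879: |R|=1.43646 >1
  x=-2.850: |R|=1.39900 >1
Interval (-2.5000, 0).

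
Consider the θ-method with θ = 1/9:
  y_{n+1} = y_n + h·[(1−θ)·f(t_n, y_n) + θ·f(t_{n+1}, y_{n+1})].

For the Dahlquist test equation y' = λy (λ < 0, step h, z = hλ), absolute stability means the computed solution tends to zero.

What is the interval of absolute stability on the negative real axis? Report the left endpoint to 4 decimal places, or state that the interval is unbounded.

On y'=λy, z=hλ:
  y_{n+1} = y_n + z·[8/9·y_n + 1/9·y_{n+1}] ⇒ (1 − 1/9z)y_{n+1} = (1 + 8/9z)y_n
  ⇒ R(z) = (1 + 8/9z)/(1 − 1/9z).

Need |R(x)|<1, x<0.
x=-0.92: |R|=0.1653
R=−1: 1+8/9x = −1+1/9x ⇒ -7/9x=2 ⇒ x=2/(-7/9)=-2.5714
Confirm numerically:
  x=-1.741: |R|=0.45880 <1
  x=-1.599: |R|=0.35777 <1
  x=-1.246: |R|=0.09448 <1
  x=-2.997: |R|=1.24831 >1
  x=-2.946: |R|=1.21949 >1
  x=-2.831: |R|=1.15358 >1
Interval (-2.5714, 0).

z∈(-2.5714,0).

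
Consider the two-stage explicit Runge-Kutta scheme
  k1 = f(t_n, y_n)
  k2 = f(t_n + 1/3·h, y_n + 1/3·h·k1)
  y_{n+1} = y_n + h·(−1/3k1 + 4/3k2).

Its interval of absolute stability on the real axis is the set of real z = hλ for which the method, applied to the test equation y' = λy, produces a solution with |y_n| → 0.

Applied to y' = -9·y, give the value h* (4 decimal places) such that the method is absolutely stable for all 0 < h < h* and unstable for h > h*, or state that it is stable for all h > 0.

Set f=λy, z=hλ:
  k1=λy_n ⇒ h·k1=z·y_n;  k2=λ(1+1/3z)y_n ⇒ h·k2=z(1+1/3z)y_n
  y_{n+1}/y_n = 1 − 1/3z + 4/3z(1+1/3z) = 1 + z + 4/9z²
  Hence R(z) = 1 + z + 4/9z².

Solve |R(x)|<1 on ℝ⁻.
x=-0.44: |R|=0.6460
R=1: x+4/9x²=0 ⇒ x=−9/4=-2.2500; min R=1−1/(4·4/9)=0.4375>−1
Confirm numerically:
  x=-1.962: |R|=0.74886 <1
  x=-1.738: |R|=0.60451 <1
  x=-0.921: |R|=0.45600 <1
  x=-2.824: |R|=1.72043 >1
  x=-2.795: |R|=1.67701 >1
  x=-2.730: |R|=1.58240 >1
So |R|<1 on (-2.2500, 0).

(-2.2500,0); λ=-9 ⇒ h* = (9/4)/9 = 0.2500.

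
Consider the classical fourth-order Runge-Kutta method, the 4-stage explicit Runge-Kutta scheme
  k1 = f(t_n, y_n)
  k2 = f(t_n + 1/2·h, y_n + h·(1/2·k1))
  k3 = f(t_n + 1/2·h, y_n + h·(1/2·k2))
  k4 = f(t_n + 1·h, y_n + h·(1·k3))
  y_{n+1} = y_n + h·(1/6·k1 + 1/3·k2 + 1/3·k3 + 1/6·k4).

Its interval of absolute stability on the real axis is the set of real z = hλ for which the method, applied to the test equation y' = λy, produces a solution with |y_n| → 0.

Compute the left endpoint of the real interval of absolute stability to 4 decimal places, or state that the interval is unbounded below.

With y'=λy (z=hλ):
  order 4, 4-stage ⇒ R(z)=1+z+z^2/2+z^3/6+z^4/24
  (e.g. R(-0.52)=0.59481, |R|=0.59481)

Need |R(x)|<1, x<0.
x=-0.52: |R|=0.5948
|R(-2.98)|=1.3355 |R(-1.31)|=0.2961 |R(-1.2)|=0.3184
Bisect:
  x_lo=-3.6746 |R|=3.4040  x_hi=-0.3161 |R|=0.7290
  mid=-1.99537 |R|=0.33180 →hi
  mid=-2.83499 |R|=1.07754 →lo
  mid=-2.41518 |R|=0.57108 →hi
  mid=-2.62508 |R|=0.78413 →hi
  mid=-2.73004 |R|=0.91983 →hi
  mid=-2.78251 |R|=0.99581 →hi
  mid=-2.80875 |R|=1.03594 →lo
  mid=-2.79563 |R|=1.01570 →lo
  mid=-2.78907 |R|=1.00571 →lo
  mid=-2.78579 |R|=1.00075 →lo
  ...
  [-2.78538,-2.78518] ⇒ x*=-2.7853
Interval (-2.7853, 0).

left endpoint -2.7853.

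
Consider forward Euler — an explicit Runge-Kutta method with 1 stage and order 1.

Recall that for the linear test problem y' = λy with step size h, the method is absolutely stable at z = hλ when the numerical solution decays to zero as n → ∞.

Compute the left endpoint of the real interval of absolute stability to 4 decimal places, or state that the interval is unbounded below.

left endpoint -2.0000.

On y'=λy, z=hλ:
  order 1, 1-stage ⇒ R(z)=1+z
  (e.g. R(-1.22)=-0.22000, |R|=0.22000)

Solve |R(x)|<1 on ℝ⁻.
x=-1.22: |R|=0.2200
|R(-1.44)|=0.4400 |R(-1.25)|=0.2500 |R(-0.92)|=0.0800
Bisect:
  x_lo=-2.6854 |R|=1.6854  x_hi=-0.3441 |R|=0.6559
  mid=-1.51474 |R|=0.51474 →hi
  mid=-2.10008 |R|=1.10008 →lo
  mid=-1.80741 |R|=0.80741 →hi
  mid=-1.95374 |R|=0.95374 →hi
  mid=-2.02691 |R|=1.02691 →lo
  mid=-1.99033 |R|=0.99033 →hi
  mid=-2.00862 |R|=1.00862 →lo
  mid=-1.99947 |R|=0.99947 →hi
  mid=-2.00404 |R|=1.00404 →lo
  ...
  [-2.00004,-1.99990] ⇒ x*=-2.0000
So |R|<1 on (-2.0000, 0).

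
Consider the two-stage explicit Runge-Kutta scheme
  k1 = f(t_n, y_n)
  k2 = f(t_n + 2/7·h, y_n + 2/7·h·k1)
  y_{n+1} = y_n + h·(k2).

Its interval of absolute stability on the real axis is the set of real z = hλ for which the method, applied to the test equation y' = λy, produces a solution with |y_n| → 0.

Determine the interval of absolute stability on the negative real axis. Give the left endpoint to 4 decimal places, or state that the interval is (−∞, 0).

Set f=λy, z=hλ:
  k1=λy_n ⇒ h·k1=z·y_n;  k2=λ(1+2/7z)y_n ⇒ h·k2=z(1+2/7z)y_n
  y_{n+1}/y_n = 1 + z(1+2/7z) = 1 + z + 2/7z²
  ⇒ R(z) = 1 + z + 2/7z².

Solve |R(x)|<1 on ℝ⁻.
x=-0.32: |R|=0.7093
R=1: x+2/7x²=0 ⇒ x=−7/2=-3.5000; min R=1−1/(4·2/7)=0.1250>−1
Confirm numerically:
  x=-2.368: |R|=0.23412 <1
  x=-2.238: |R|=0.19304 <1
  x=-2.120: |R|=0.16411 <1
  x=-4.064: |R|=1.65488 >1
  x=-3.662: |R|=1.16950 >1
So |R|<1 on (-3.5000, 0).

z∈(-3.5000,0).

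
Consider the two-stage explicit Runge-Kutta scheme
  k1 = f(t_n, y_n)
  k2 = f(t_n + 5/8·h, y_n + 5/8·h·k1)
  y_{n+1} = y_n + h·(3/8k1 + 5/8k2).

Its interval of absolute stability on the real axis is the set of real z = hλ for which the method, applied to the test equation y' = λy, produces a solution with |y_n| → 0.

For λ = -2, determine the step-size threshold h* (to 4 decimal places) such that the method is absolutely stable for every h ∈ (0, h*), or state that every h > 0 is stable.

Set f=λy, z=hλ:
  k1=λy_n ⇒ h·k1=z·y_n;  k2=λ(1+5/8z)y_n ⇒ h·k2=z(1+5/8z)y_n
  y_{n+1}/y_n = 1 + 3/8z + 5/8z(1+5/8z) = 1 + z + 25/64z²
  R(z) = 1 + z + 25/64z².

Find x<0 with |R(x)|<1.
x=-0.58: |R|=0.5514
R=1: x+25/64x²=0 ⇒ x=−64/25=-2.5600; min R=1−1/(4·25/64)=0.3600>−1
Confirm numerically:
  x=-2.356: |R|=0.81226 <1
  x=-1.986: |R|=0.55470 <1
  x=-1.719: |R|=0.43528 <1
  x=-1.223: |R|=0.36127 <1
  x=-2.975: |R|=1.48228 >1
  x=-2.923: |R|=1.41447 >1
  x=-2.659: |R|=1.10283 >1
Stable set (-2.5600, 0).

(-2.5600,0); λ=-2 ⇒ h* = (64/25)/2 = 1.2800.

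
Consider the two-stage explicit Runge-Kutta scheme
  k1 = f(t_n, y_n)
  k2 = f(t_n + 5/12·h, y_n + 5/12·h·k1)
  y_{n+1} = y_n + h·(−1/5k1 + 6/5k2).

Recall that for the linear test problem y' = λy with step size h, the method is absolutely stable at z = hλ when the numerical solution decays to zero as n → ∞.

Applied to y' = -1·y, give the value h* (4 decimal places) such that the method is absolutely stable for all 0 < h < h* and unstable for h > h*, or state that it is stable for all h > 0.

On y'=λy, z=hλ:
  k1=λy_n ⇒ h·k1=z·y_n;  k2=λ(1+5/12z)y_n ⇒ h·k2=z(1+5/12z)y_n
  y_{n+1}/y_n = 1 − 1/5z + 6/5z(1+5/12z) = 1 + z + 1/2z²
  Hence R(z) = 1 + z + 1/2z².

Find x<0 with |R(x)|<1.
x=-0.61: |R|=0.5760
R=1: x+1/2x²=0 ⇒ x=−2=-2.0000; min R=1−1/(4·1/2)=0.5000>−1
Confirm numerically:
  x=-1.705: |R|=0.74851 <1
  x=-1.641: |R|=0.70544 <1
  x=-1.238: |R|=0.52832 <1
  x=-2.197: |R|=1.21640 >1
  x=-2.057: |R|=1.05862 >1
Interval (-2.0000, 0).

(-2.0000,0); λ=-1 ⇒ h* = (2)/1 = 2.0000.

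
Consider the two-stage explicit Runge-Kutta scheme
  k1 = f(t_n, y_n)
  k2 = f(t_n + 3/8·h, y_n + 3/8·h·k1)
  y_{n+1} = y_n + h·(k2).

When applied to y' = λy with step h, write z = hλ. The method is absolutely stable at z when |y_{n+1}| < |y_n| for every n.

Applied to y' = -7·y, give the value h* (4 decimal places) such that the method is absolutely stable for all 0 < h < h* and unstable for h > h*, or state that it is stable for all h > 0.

(-2.6667,0); λ=-7 ⇒ h* = (8/3)/7 = 0.3810.

On y'=λy, z=hλ:
  k1=λy_n ⇒ h·k1=z·y_n;  k2=λ(1+3/8z)y_n ⇒ h·k2=z(1+3/8z)y_n
  y_{n+1}/y_n = 1 + z(1+3/8z) = 1 + z + 3/8z²
  Hence R(z) = 1 + z + 3/8z².

Solve |R(x)|<1 on ℝ⁻.
x=-0.4: |R|=0.6600
R=1: x+3/8x²=0 ⇒ x=−8/3=-2.6667; min R=1−1/(4·3/8)=0.3333>−1
Confirm numerically:
  x=-1.976: |R|=0.48822 <1
  x=-1.926: |R|=0.46505 <1
  x=-1.292: |R|=0.33397 <1
  x=-3.200: |R|=1.64000 >1
  x=-3.192: |R|=1.62882 >1
  x=-2.929: |R|=1.28814 >1
Stable set (-2.6667, 0).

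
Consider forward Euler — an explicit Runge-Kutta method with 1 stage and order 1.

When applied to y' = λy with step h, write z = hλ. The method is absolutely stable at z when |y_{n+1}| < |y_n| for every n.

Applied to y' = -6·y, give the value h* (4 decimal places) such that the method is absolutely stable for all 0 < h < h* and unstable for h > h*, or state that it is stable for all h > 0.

Test eqn y'=λy, z=hλ:
  order 1, 1-stage ⇒ R(z)=1+z
  (e.g. R(-0.95)=0.05000, |R|=0.05000)

Find x<0 with |R(x)|<1.
x=-0.95: |R|=0.0500
|R(-1.74)|=0.7400 |R(-1.63)|=0.6300 |R(-1.04)|=0.0400
Bisect:
  x_lo=-2.3192 |R|=1.3192  x_hi=-0.2963 |R|=0.7037
  mid=-1.30775 |R|=0.30775 →hi
  mid=-1.81349 |R|=0.81349 →hi
  mid=-2.06636 |R|=1.06636 →lo
  mid=-1.93993 |R|=0.93993 →hi
  mid=-2.00314 |R|=1.00314 →lo
  mid=-1.97153 |R|=0.97153 →hi
  mid=-1.98734 |R|=0.98734 →hi
  mid=-1.99524 |R|=0.99524 →hi
  ...
  [-2.00006,-1.99993] ⇒ x*=-2.0000
So |R|<1 on (-2.0000, 0).

(-2.0000,0); λ=-6 ⇒ h* = 0.3333.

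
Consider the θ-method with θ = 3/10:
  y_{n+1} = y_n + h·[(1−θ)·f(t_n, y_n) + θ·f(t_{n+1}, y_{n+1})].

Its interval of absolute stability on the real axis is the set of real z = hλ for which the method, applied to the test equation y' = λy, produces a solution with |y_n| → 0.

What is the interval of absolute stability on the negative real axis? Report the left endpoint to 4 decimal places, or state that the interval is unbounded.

(-5.0000, 0).

On y'=λy, z=hλ:
  y_{n+1} = y_n + z·[7/10·y_n + 3/10·y_{n+1}] ⇒ (1 − 3/10z)y_{n+1} = (1 + 7/10z)y_n
  R(z) = (1 + 7/10z)/(1 − 3/10z).

Boundary: |R(x)|=1, x<0.
x=-1.78: |R|=0.1604
R=−1: 1+7/10x = −1+3/10x ⇒ -2/5x=2 ⇒ x=2/(-2/5)=-5.0000
Confirm numerically:
  x=-4.708: |R|=0.95158 <1
  x=-3.092: |R|=0.60407 <1
  x=-2.114: |R|=0.29360 <1
  x=-5.183: |R|=1.02865 >1
  x=-5.078: |R|=1.01236 >1
So |R|<1 on (-5.0000, 0).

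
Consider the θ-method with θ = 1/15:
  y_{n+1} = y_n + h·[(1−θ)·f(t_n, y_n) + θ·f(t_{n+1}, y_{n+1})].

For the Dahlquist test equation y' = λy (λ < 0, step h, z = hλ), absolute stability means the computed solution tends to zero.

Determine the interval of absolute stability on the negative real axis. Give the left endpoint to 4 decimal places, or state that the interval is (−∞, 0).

Test eqn y'=λy, z=hλ:
  y_{n+1} = y_n + z·[14/15·y_n + 1/15·y_{n+1}] ⇒ (1 − 1/15z)y_{n+1} = (1 + 14/15z)y_n
  ⇒ R(z) = (1 + 14/15z)/(1 − 1/15z).

Need |R(x)|<1, x<0.
x=-1.67: |R|=0.5027
R=−1: 1+14/15x = −1+1/15x ⇒ -13/15x=2 ⇒ x=2/(-13/15)=-2.3077
Confirm numerically:
  x=-2.004: |R|=0.76782 <1
  x=-1.982: |R|=0.75068 <1
  x=-1.637: |R|=0.47593 <1
  x=-1.629: |R|=0.46942 <1
  x=-2.406: |R|=1.07342 >1
  x=-2.365: |R|=1.04290 >1
Stable set (-2.3077, 0).

z∈(-2.3077,0).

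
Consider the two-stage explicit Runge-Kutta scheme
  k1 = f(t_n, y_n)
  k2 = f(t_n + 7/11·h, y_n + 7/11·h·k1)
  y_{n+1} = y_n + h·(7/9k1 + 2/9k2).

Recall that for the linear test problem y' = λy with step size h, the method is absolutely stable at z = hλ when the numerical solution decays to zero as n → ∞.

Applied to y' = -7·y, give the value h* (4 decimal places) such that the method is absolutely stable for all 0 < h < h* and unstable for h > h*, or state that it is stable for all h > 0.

(-7.0714,0); λ=-7 ⇒ h* = (99/14)/7 = 1.0102.

Test eqn y'=λy, z=hλ:
  k1=λy_n ⇒ h·k1=z·y_n;  k2=λ(1+7/11z)y_n ⇒ h·k2=z(1+7/11z)y_n
  y_{n+1}/y_n = 1 + 7/9z + 2/9z(1+7/11z) = 1 + z + 14/99z²
  ⇒ R(z) = 1 + z + 14/99z².

Need |R(x)|<1, x<0.
x=-1.4: |R|=0.1228
R=1: x+14/99x²=0 ⇒ x=−99/14=-7.0714; min R=1−1/(4·14/99)=-0.7679>−1
Confirm numerically:
  x=-6.097: |R|=0.15985 <1
  x=-4.755: |R|=0.55762 <1
  x=-2.866: |R|=0.70443 <1
  x=-7.669: |R|=1.64807 >1
  x=-7.135: |R|=1.06414 >1
Interval (-7.0714, 0).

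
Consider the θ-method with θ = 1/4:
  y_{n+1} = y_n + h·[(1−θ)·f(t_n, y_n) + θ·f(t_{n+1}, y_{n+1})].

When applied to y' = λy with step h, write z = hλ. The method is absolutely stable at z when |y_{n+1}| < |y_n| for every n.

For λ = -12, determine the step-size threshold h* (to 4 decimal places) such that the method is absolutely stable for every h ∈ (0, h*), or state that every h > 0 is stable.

(-4.0000,0); λ=-12 ⇒ h* = (4)/12 = 0.3333.

On y'=λy, z=hλ:
  y_{n+1} = y_n + z·[3/4·y_n + 1/4·y_{n+1}] ⇒ (1 − 1/4z)y_{n+1} = (1 + 3/4z)y_n
  Hence R(z) = (1 + 3/4z)/(1 − 1/4z).

Find x<0 with |R(x)|<1.
x=-0.91: |R|=0.2587
R=−1: 1+3/4x = −1+1/4x ⇒ -1/2x=2 ⇒ x=2/(-1/2)=-4.0000
Confirm numerically:
  x=-2.463: |R|=0.52437 <1
  x=-2.243: |R|=0.43713 <1
  x=-4.174: |R|=1.04257 >1
  x=-4.166: |R|=1.04066 >1
  x=-4.075: |R|=1.01858 >1
Interval (-4.0000, 0).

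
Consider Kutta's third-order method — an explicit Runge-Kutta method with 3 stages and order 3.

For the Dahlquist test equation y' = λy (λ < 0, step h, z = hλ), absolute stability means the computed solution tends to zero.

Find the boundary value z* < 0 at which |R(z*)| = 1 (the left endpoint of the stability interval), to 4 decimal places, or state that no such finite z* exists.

Set f=λy, z=hλ:
  order 3, 3-stage ⇒ R(z)=1+z+z^2/2+z^3/6
  (e.g. R(-1.36)=0.14556, |R|=0.14556)

Boundary: |R(x)|=1, x<0.
x=-1.36: |R|=0.1456
|R(-1.6)|=0.0027 |R(-1.5)|=0.0625 |R(-1.14)|=0.2629
Bisect:
  x_lo=-3.2479 |R|=2.6837  x_hi=-0.0744 |R|=0.9283
  mid=-1.66117 |R|=0.04542 →hi
  mid=-2.45453 |R|=0.90681 →hi
  mid=-2.85121 |R|=1.64962 →lo
  mid=-2.65287 |R|=1.24570 →lo
  mid=-2.55370 |R|=1.06862 →lo
  mid=-2.50411 |R|=0.98587 →hi
  mid=-2.52891 |R|=1.02677 →lo
  mid=-2.51651 |R|=1.00620 →lo
  ...
  [-2.51283,-2.51264] ⇒ x*=-2.5127
Stable set (-2.5127, 0).

z* = -2.5127.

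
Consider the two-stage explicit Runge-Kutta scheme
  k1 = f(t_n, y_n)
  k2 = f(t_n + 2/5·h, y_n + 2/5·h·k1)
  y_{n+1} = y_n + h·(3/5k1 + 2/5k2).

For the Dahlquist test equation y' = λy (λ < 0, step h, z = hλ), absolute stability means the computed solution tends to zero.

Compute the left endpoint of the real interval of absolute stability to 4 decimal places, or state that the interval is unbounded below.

z* = -6.2500.

Test eqn y'=λy, z=hλ:
  k1=λy_n ⇒ h·k1=z·y_n;  k2=λ(1+2/5z)y_n ⇒ h·k2=z(1+2/5z)y_n
  y_{n+1}/y_n = 1 + 3/5z + 2/5z(1+2/5z) = 1 + z + 4/25z²
  Hence R(z) = 1 + z + 4/25z².

Need |R(x)|<1, x<0.
x=-0.78: |R|=0.3173
R=1: x+4/25x²=0 ⇒ x=−25/4=-6.2500; min R=1−1/(4·4/25)=-0.5625>−1
Confirm numerically:
  x=-5.098: |R|=0.06034 <1
  x=-4.534: |R|=0.24486 <1
  x=-3.045: |R|=0.56148 <1
  x=-3.013: |R|=0.56049 <1
  x=-6.672: |R|=1.45049 >1
  x=-6.432: |R|=1.18730 >1
  x=-6.308: |R|=1.05854 >1
Interval (-6.2500, 0).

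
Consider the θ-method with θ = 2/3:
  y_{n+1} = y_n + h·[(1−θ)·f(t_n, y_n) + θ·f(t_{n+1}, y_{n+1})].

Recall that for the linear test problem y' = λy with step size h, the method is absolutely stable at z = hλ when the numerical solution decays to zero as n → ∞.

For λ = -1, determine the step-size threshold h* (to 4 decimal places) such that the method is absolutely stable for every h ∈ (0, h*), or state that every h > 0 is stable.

Test eqn y'=λy, z=hλ:
  y_{n+1} = y_n + z·[1/3·y_n + 2/3·y_{n+1}] ⇒ (1 − 2/3z)y_{n+1} = (1 + 1/3z)y_n
  ⇒ R(z) = (1 + 1/3z)/(1 − 2/3z).

Need |R(x)|<1, x<0.
x=-1.5: |R|=0.2500
x=-2: |R|=0.1429
x=-10: |R|=0.3043
x=-100: |R|=0.4778
θ=2/3≥1/2 ⇒ |1+1/3x|<|1−2/3x| ∀x<0 ⇒ interval (−∞,0).

interval (−∞, 0). Any h>0 works for λ=-1.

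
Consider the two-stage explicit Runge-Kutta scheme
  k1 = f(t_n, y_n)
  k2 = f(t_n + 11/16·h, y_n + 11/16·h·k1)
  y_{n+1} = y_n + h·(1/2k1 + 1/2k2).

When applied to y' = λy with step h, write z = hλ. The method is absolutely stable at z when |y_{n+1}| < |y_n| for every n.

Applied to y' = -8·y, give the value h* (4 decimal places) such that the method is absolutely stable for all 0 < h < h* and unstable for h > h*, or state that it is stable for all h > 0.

(-2.9091,0); λ=-8 ⇒ h* = (32/11)/8 = 0.3636.

Test eqn y'=λy, z=hλ:
  k1=λy_n ⇒ h·k1=z·y_n;  k2=λ(1+11/16z)y_n ⇒ h·k2=z(1+11/16z)y_n
  y_{n+1}/y_n = 1 + 1/2z + 1/2z(1+11/16z) = 1 + z + 11/32z²
  Hence R(z) = 1 + z + 11/32z².

Solve |R(x)|<1 on ℝ⁻.
x=-1.21: |R|=0.2933
R=1: x+11/32x²=0 ⇒ x=−32/11=-2.9091; min R=1−1/(4·11/32)=0.2727>−1
Confirm numerically:
  x=-1.854: |R|=0.32758 <1
  x=-1.534: |R|=0.27490 <1
  x=-1.410: |R|=0.27341 <1
  x=-3.227: |R|=1.35265 >1
  x=-3.217: |R|=1.34050 >1
  x=-3.129: |R|=1.23653 >1
Stable set (-2.9091, 0).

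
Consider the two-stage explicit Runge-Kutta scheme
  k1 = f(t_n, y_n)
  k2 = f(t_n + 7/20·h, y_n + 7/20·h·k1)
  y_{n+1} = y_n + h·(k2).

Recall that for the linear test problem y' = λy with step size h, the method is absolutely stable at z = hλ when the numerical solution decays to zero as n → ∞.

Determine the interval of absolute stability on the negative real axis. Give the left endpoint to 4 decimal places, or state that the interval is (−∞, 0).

Set f=λy, z=hλ:
  k1=λy_n ⇒ h·k1=z·y_n;  k2=λ(1+7/20z)y_n ⇒ h·k2=z(1+7/20z)y_n
  y_{n+1}/y_n = 1 + z(1+7/20z) = 1 + z + 7/20z²
  ⇒ R(z) = 1 + z + 7/20z².

Solve |R(x)|<1 on ℝ⁻.
x=-0.7: |R|=0.4715
R=1: x+7/20x²=0 ⇒ x=−20/7=-2.8571; min R=1−1/(4·7/20)=0.2857>−1
Confirm numerically:
  x=-2.830: |R|=0.97311 <1
  x=-2.680: |R|=0.83384 <1
  x=-2.633: |R|=0.79344 <1
  x=-3.170: |R|=1.34711 >1
  x=-3.060: |R|=1.21726 >1
So |R|<1 on (-2.8571, 0).

(-2.8571, 0).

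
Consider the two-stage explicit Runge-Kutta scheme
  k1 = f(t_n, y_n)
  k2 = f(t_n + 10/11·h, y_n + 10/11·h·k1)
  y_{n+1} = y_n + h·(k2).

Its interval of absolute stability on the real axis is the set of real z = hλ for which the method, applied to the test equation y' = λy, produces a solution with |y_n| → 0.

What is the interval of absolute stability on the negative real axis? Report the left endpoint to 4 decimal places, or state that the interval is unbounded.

With y'=λy (z=hλ):
  k1=λy_n ⇒ h·k1=z·y_n;  k2=λ(1+10/11z)y_n ⇒ h·k2=z(1+10/11z)y_n
  y_{n+1}/y_n = 1 + z(1+10/11z) = 1 + z + 10/11z²
  Hence R(z) = 1 + z + 10/11z².

Boundary: |R(x)|=1, x<0.
x=-1.48: |R|=1.5113
R=1: x+10/11x²=0 ⇒ x=−11/10=-1.1000; min R=1−1/(4·10/11)=0.7250>−1
Confirm numerically:
  x=-0.880: |R|=0.82400 <1
  x=-0.734: |R|=0.75578 <1
  x=-0.578: |R|=0.72571 <1
  x=-0.441: |R|=0.73580 <1
  x=-1.550: |R|=1.63409 >1
  x=-1.457: |R|=1.47286 >1
  x=-1.218: |R|=1.13066 >1
So |R|<1 on (-1.1000, 0).

z∈(-1.1000,0).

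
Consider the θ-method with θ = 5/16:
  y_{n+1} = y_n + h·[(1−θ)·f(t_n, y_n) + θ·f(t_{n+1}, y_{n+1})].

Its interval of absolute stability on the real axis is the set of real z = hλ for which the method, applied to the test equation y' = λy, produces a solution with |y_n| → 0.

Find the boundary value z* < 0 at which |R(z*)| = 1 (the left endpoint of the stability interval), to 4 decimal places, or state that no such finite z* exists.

Set f=λy, z=hλ:
  y_{n+1} = y_n + z·[11/16·y_n + 5/16·y_{n+1}] ⇒ (1 − 5/16z)y_{n+1} = (1 + 11/16z)y_n
  Hence R(z) = (1 + 11/16z)/(1 − 5/16z).

Find x<0 with |R(x)|<1.
x=-0.45: |R|=0.6055
R=−1: 1+11/16x = −1+5/16x ⇒ -3/8x=2 ⇒ x=2/(-3/8)=-5.3333
Confirm numerically:
  x=-5.161: |R|=0.97527 <1
  x=-3.821: |R|=0.74152 <1
  x=-3.194: |R|=0.59850 <1
  x=-2.164: |R|=0.29098 <1
  x=-5.719: |R|=1.05189 >1
  x=-5.549: |R|=1.02958 >1
Stable set (-5.3333, 0).

left endpoint -5.3333.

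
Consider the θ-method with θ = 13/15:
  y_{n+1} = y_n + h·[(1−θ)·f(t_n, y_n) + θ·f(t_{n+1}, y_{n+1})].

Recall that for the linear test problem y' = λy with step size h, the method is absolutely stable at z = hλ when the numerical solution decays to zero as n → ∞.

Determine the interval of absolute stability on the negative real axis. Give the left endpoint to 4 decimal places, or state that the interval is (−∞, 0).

Test eqn y'=λy, z=hλ:
  y_{n+1} = y_n + z·[2/15·y_n + 13/15·y_{n+1}] ⇒ (1 − 13/15z)y_{n+1} = (1 + 2/15z)y_n
  Hence R(z) = (1 + 2/15z)/(1 − 13/15z).

Solve |R(x)|<1 on ℝ⁻.
x=-1.09: |R|=0.4395
x=-2: |R|=0.2683
x=-10: |R|=0.0345
x=-100: |R|=0.1407
θ=13/15≥1/2 ⇒ |1+2/15x|<|1−13/15x| ∀x<0 ⇒ interval (−∞,0).

(−∞, 0) — no finite endpoint.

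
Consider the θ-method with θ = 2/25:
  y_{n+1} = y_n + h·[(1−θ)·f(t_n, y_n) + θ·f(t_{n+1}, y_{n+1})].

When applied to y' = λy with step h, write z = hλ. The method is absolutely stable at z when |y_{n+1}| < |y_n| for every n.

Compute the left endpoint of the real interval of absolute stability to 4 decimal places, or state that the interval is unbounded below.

z* = -2.3810.

Set f=λy, z=hλ:
  y_{n+1} = y_n + z·[23/25·y_n + 2/25·y_{n+1}] ⇒ (1 − 2/25z)y_{n+1} = (1 + 23/25z)y_n
  so R(z) = (1 + 23/25z)/(1 − 2/25z).

Find x<0 with |R(x)|<1.
x=-1.44: |R|=0.2912
R=−1: 1+23/25x = −1+2/25x ⇒ -21/25x=2 ⇒ x=2/(-21/25)=-2.3810
Confirm numerically:
  x=-2.298: |R|=0.94114 <1
  x=-2.105: |R|=0.80161 <1
  x=-1.827: |R|=0.59402 <1
  x=-1.537: |R|=0.36870 <1
  x=-2.952: |R|=1.38804 >1
  x=-2.814: |R|=1.29692 >1
  x=-2.496: |R|=1.08055 >1
Stable set (-2.3810, 0).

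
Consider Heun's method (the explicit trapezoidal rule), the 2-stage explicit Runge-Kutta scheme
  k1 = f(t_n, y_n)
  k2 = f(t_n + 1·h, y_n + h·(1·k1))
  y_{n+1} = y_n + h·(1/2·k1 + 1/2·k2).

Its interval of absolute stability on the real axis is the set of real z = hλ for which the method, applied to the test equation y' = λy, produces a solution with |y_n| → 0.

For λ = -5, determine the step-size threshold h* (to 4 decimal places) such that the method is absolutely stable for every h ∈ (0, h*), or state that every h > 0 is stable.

Test eqn y'=λy, z=hλ:
  order 2, 2-stage ⇒ R(z)=1+z+z^2/2
  (e.g. R(-1.07)=0.50245, |R|=0.50245)

Need |R(x)|<1, x<0.
x=-1.07: |R|=0.5025
|R(-2.08)|=1.0832 |R(-1.17)|=0.5144 |R(-0.94)|=0.5018
Bisect:
  x_lo=-2.8509 |R|=2.2129  x_hi=-0.3777 |R|=0.6936
  mid=-1.61430 |R|=0.68868 →hi
  mid=-2.23259 |R|=1.25964 →lo
  mid=-1.92345 |R|=0.92638 →hi
  mid=-2.07802 |R|=1.08106 →lo
  mid=-2.00073 |R|=1.00073 →lo
  mid=-1.96209 |R|=0.96281 →hi
  mid=-1.98141 |R|=0.98158 →hi
  mid=-1.99107 |R|=0.99111 →hi
  mid=-1.99590 |R|=0.99591 →hi
  mid=-1.99832 |R|=0.99832 →hi
  ...
  [-2.00013,-1.99998] ⇒ x*=-2.0000
So |R|<1 on (-2.0000, 0).

(-2.0000,0); λ=-5 ⇒ h* = 0.4000.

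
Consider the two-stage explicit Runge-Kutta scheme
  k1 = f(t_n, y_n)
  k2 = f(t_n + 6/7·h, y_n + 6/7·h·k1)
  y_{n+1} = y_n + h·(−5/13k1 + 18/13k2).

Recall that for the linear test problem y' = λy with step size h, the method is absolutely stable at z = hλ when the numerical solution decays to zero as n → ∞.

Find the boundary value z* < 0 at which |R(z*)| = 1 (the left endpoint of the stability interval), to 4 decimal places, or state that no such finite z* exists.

left endpoint -0.8426.

Set f=λy, z=hλ:
  k1=λy_n ⇒ h·k1=z·y_n;  k2=λ(1+6/7z)y_n ⇒ h·k2=z(1+6/7z)y_n
  y_{n+1}/y_n = 1 − 5/13z + 18/13z(1+6/7z) = 1 + z + 108/91z²
  ⇒ R(z) = 1 + z + 108/91z².

Need |R(x)|<1, x<0.
x=-1.61: |R|=2.4663
R=1: x+108/91x²=0 ⇒ x=−91/108=-0.8426; min R=1−1/(4·108/91)=0.7894>−1
Confirm numerically:
  x=-0.659: |R|=0.85641 <1
  x=-0.494: |R|=0.79563 <1
  x=-0.419: |R|=0.78936 <1
  x=-1.409: |R|=1.94716 >1
  x=-1.268: |R|=1.64019 >1
Stable set (-0.8426, 0).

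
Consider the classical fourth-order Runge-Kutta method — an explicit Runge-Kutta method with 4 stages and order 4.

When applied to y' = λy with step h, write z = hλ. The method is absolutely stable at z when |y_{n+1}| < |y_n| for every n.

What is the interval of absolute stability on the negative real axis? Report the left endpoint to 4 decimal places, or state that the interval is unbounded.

With y'=λy (z=hλ):
  order 4, 4-stage ⇒ R(z)=1+z+z^2/2+z^3/6+z^4/24
  (e.g. R(-0.53)=0.58892, |R|=0.58892)

Boundary: |R(x)|=1, x<0.
x=-0.53: |R|=0.5889
|R(-1.81)|=0.2870 |R(-1.47)|=0.2756 |R(-0.53)|=0.5889
Bisect:
  x_lo=-3.2815 |R|=2.0447  x_hi=-0.0551 |R|=0.9464
  mid=-1.66831 |R|=0.27220 →hi
  mid=-2.47489 |R|=0.62436 →hi
  mid=-2.87819 |R|=1.14933 →lo
  mid=-2.67654 |R|=0.84804 →hi
  mid=-2.77736 |R|=0.98811 →hi
  mid=-2.82777 |R|=1.06596 →lo
  mid=-2.80257 |R|=1.02636 →lo
  mid=-2.78997 |R|=1.00707 →lo
  ...
  [-2.78544,-2.78524] ⇒ x*=-2.7853
Stable set (-2.7853, 0).

z∈(-2.7853,0).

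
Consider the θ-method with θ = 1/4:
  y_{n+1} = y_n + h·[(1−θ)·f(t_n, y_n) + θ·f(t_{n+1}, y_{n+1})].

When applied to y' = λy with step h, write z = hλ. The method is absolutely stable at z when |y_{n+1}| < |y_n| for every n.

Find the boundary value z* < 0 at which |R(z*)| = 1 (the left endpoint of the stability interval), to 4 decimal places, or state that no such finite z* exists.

Test eqn y'=λy, z=hλ:
  y_{n+1} = y_n + z·[3/4·y_n + 1/4·y_{n+1}] ⇒ (1 − 1/4z)y_{n+1} = (1 + 3/4z)y_n
  ⇒ R(z) = (1 + 3/4z)/(1 − 1/4z).

Solve |R(x)|<1 on ℝ⁻.
x=-0.86: |R|=0.2922
R=−1: 1+3/4x = −1+1/4x ⇒ -1/2x=2 ⇒ x=2/(-1/2)=-4.0000
Confirm numerically:
  x=-3.587: |R|=0.89113 <1
  x=-2.456: |R|=0.52169 <1
  x=-2.157: |R|=0.40133 <1
  x=-1.969: |R|=0.31948 <1
  x=-4.482: |R|=1.11365 >1
  x=-4.340: |R|=1.08153 >1
Stable set (-4.0000, 0).

left endpoint -4.0000.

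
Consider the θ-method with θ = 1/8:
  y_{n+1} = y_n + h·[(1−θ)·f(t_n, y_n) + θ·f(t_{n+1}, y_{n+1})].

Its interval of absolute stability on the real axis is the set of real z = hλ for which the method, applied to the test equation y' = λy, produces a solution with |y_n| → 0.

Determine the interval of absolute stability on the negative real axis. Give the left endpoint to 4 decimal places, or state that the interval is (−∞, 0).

(-2.6667, 0).

Set f=λy, z=hλ:
  y_{n+1} = y_n + z·[7/8·y_n + 1/8·y_{n+1}] ⇒ (1 − 1/8z)y_{n+1} = (1 + 7/8z)y_n
  ⇒ R(z) = (1 + 7/8z)/(1 − 1/8z).

Boundary: |R(x)|=1, x<0.
x=-0.75: |R|=0.3143
R=−1: 1+7/8x = −1+1/8x ⇒ -3/4x=2 ⇒ x=2/(-3/4)=-2.6667
Confirm numerically:
  x=-2.273: |R|=0.77008 <1
  x=-1.816: |R|=0.48003 <1
  x=-1.508: |R|=0.26883 <1
  x=-1.078: |R|=0.05001 <1
  x=-3.132: |R|=1.25081 >1
  x=-2.762: |R|=1.05315 >1
Stable set (-2.6667, 0).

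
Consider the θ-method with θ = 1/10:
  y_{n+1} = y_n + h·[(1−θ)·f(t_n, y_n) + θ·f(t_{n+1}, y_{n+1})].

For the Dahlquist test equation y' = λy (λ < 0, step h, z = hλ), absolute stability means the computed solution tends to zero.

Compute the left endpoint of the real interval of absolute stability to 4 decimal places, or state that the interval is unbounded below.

Test eqn y'=λy, z=hλ:
  y_{n+1} = y_n + z·[9/10·y_n + 1/10·y_{n+1}] ⇒ (1 − 1/10z)y_{n+1} = (1 + 9/10z)y_n
  ⇒ R(z) = (1 + 9/10z)/(1 − 1/10z).

Solve |R(x)|<1 on ℝ⁻.
x=-1.49: |R|=0.2968
R=−1: 1+9/10x = −1+1/10x ⇒ -4/5x=2 ⇒ x=2/(-4/5)=-2.5000
Confirm numerically:
  x=-2.114: |R|=0.74509 <1
  x=-2.102: |R|=0.73690 <1
  x=-1.960: |R|=0.63880 <1
  x=-2.751: |R|=1.15748 >1
  x=-2.691: |R|=1.12040 >1
Stable set (-2.5000, 0).

z* = -2.5000.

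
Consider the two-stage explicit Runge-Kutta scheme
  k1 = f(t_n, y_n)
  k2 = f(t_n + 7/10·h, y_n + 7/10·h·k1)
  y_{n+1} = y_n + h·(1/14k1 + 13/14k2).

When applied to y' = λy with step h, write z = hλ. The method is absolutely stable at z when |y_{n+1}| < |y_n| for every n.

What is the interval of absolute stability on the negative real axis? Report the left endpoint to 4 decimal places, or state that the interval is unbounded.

Set f=λy, z=hλ:
  k1=λy_n ⇒ h·k1=z·y_n;  k2=λ(1+7/10z)y_n ⇒ h·k2=z(1+7/10z)y_n
  y_{n+1}/y_n = 1 + 1/14z + 13/14z(1+7/10z) = 1 + z + 13/20z²
  so R(z) = 1 + z + 13/20z².

Need |R(x)|<1, x<0.
x=-0.41: |R|=0.6993
R=1: x+13/20x²=0 ⇒ x=−20/13=-1.5385; min R=1−1/(4·13/20)=0.6154>−1
Confirm numerically:
  x=-1.361: |R|=0.84301 <1
  x=-1.267: |R|=0.77644 <1
  x=-0.784: |R|=0.61553 <1
  x=-0.737: |R|=0.61606 <1
  x=-1.924: |R|=1.48215 >1
  x=-1.593: |R|=1.05647 >1
  x=-1.566: |R|=1.02803 >1
Stable set (-1.5385, 0).

(-1.5385, 0).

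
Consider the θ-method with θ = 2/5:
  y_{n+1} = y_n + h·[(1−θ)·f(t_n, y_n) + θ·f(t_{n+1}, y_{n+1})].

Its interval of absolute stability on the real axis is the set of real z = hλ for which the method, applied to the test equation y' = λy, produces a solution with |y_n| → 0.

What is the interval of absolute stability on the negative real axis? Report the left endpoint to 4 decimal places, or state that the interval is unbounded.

On y'=λy, z=hλ:
  y_{n+1} = y_n + z·[3/5·y_n + 2/5·y_{n+1}] ⇒ (1 − 2/5z)y_{n+1} = (1 + 3/5z)y_n
  so R(z) = (1 + 3/5z)/(1 − 2/5z).

Need |R(x)|<1, x<0.
x=-1.13: |R|=0.2218
R=−1: 1+3/5x = −1+2/5x ⇒ -1/5x=2 ⇒ x=2/(-1/5)=-10.0000
Confirm numerically:
  x=-9.971: |R|=0.99884 <1
  x=-8.796: |R|=0.94671 <1
  x=-6.637: |R|=0.81597 <1
  x=-5.034: |R|=0.67043 <1
  x=-10.264: |R|=1.01034 >1
  x=-10.261: |R|=1.01023 >1
Stable set (-10.0000, 0).

z∈(-10.0000,0).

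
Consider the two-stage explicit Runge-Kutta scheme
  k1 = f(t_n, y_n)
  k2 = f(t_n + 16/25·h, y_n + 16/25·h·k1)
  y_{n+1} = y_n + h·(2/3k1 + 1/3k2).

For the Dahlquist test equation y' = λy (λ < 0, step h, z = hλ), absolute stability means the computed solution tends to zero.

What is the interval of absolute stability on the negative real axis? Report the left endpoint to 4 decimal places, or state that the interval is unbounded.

On y'=λy, z=hλ:
  k1=λy_n ⇒ h·k1=z·y_n;  k2=λ(1+16/25z)y_n ⇒ h·k2=z(1+16/25z)y_n
  y_{n+1}/y_n = 1 + 2/3z + 1/3z(1+16/25z) = 1 + z + 16/75z²
  ⇒ R(z) = 1 + z + 16/75z².

Boundary: |R(x)|=1, x<0.
x=-1.79: |R|=0.1065
R=1: x+16/75x²=0 ⇒ x=−75/16=-4.6875; min R=1−1/(4·16/75)=-0.1719>−1
Confirm numerically:
  x=-4.608: |R|=0.92185 <1
  x=-4.059: |R|=0.45577 <1
  x=-3.782: |R|=0.26942 <1
  x=-2.992: |R|=0.08223 <1
  x=-5.212: |R|=1.58319 >1
  x=-5.147: |R|=1.50454 >1
  x=-4.997: |R|=1.32994 >1
Stable set (-4.6875, 0).

(-4.6875, 0).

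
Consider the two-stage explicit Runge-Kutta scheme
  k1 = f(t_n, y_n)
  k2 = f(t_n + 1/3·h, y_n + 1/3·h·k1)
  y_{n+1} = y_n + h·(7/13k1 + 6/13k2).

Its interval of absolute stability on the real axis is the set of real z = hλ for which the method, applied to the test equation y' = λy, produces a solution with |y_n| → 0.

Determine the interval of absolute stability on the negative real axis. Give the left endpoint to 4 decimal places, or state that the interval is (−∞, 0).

With y'=λy (z=hλ):
  k1=λy_n ⇒ h·k1=z·y_n;  k2=λ(1+1/3z)y_n ⇒ h·k2=z(1+1/3z)y_n
  y_{n+1}/y_n = 1 + 7/13z + 6/13z(1+1/3z) = 1 + z + 2/13z²
  Hence R(z) = 1 + z + 2/13z².

Find x<0 with |R(x)|<1.
x=-0.46: |R|=0.5726
R=1: x+2/13x²=0 ⇒ x=−13/2=-6.5000; min R=1−1/(4·2/13)=-0.6250>−1
Confirm numerically:
  x=-5.862: |R|=0.42462 <1
  x=-4.768: |R|=0.27049 <1
  x=-2.902: |R|=0.60637 <1
  x=-6.998: |R|=1.53615 >1
  x=-6.599: |R|=1.10051 >1
So |R|<1 on (-6.5000, 0).

(-6.5000, 0).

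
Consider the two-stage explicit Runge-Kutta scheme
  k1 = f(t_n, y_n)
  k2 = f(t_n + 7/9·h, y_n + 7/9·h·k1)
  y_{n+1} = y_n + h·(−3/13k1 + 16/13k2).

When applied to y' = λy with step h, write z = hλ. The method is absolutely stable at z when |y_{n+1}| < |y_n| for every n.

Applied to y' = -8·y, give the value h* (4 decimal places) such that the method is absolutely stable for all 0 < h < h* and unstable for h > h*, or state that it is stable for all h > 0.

(-1.0446,0); λ=-8 ⇒ h* = (117/112)/8 = 0.1306.

With y'=λy (z=hλ):
  k1=λy_n ⇒ h·k1=z·y_n;  k2=λ(1+7/9z)y_n ⇒ h·k2=z(1+7/9z)y_n
  y_{n+1}/y_n = 1 − 3/13z + 16/13z(1+7/9z) = 1 + z + 112/117z²
  Hence R(z) = 1 + z + 112/117z².

Find x<0 with |R(x)|<1.
x=-1.03: |R|=0.9856
R=1: x+112/117x²=0 ⇒ x=−117/112=-1.0446; min R=1−1/(4·112/117)=0.7388>−1
Confirm numerically:
  x=-0.962: |R|=0.92390 <1
  x=-0.917: |R|=0.88795 <1
  x=-0.599: |R|=0.74447 <1
  x=-0.469: |R|=0.74156 <1
  x=-1.568: |R|=1.78555 >1
  x=-1.155: |R|=1.12202 >1
  x=-1.088: |R|=1.04516 >1
Stable set (-1.0446, 0).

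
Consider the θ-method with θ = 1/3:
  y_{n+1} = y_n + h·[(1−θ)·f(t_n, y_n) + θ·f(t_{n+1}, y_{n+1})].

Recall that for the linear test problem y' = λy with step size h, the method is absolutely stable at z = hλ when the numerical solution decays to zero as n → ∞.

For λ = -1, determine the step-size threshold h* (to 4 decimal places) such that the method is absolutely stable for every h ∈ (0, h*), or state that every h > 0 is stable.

(-6.0000,0); λ=-1 ⇒ h* = (6)/1 = 6.0000.

With y'=λy (z=hλ):
  y_{n+1} = y_n + z·[2/3·y_n + 1/3·y_{n+1}] ⇒ (1 − 1/3z)y_{n+1} = (1 + 2/3z)y_n
  ⇒ R(z) = (1 + 2/3z)/(1 − 1/3z).

Need |R(x)|<1, x<0.
x=-0.95: |R|=0.2785
R=−1: 1+2/3x = −1+1/3x ⇒ -1/3x=2 ⇒ x=2/(-1/3)=-6.0000
Confirm numerically:
  x=-5.725: |R|=0.96848 <1
  x=-3.095: |R|=0.52338 <1
  x=-2.898: |R|=0.47406 <1
  x=-6.429: |R|=1.04550 >1
  x=-6.157: |R|=1.01715 >1
  x=-6.069: |R|=1.00761 >1
Interval (-6.0000, 0).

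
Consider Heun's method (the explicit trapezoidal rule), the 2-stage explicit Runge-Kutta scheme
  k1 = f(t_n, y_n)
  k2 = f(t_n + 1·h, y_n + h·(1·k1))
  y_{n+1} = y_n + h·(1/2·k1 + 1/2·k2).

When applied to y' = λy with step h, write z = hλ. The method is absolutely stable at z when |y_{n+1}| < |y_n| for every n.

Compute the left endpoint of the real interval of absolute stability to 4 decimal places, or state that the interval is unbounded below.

z* = -2.0000.

Set f=λy, z=hλ:
  order 2, 2-stage ⇒ R(z)=1+z+z^2/2
  (e.g. R(-1.31)=0.54805, |R|=0.54805)

Find x<0 with |R(x)|<1.
x=-1.31: |R|=0.5481
|R(-2.24)|=1.2688 |R(-1.85)|=0.8613 |R(-1.49)|=0.6200
Bisect:
  x_lo=-2.3634 |R|=1.4294  x_hi=-0.2545 |R|=0.7779
  mid=-1.30898 |R|=0.54773 →hi
  mid=-1.83620 |R|=0.84961 →hi
  mid=-2.09980 |R|=1.10479 →lo
  mid=-1.96800 |R|=0.96851 →hi
  mid=-2.03390 |R|=1.03448 →lo
  mid=-2.00095 |R|=1.00095 →lo
  mid=-1.98448 |R|=0.98460 →hi
  ...
  [-2.00005,-1.99992] ⇒ x*=-2.0000
Stable set (-2.0000, 0).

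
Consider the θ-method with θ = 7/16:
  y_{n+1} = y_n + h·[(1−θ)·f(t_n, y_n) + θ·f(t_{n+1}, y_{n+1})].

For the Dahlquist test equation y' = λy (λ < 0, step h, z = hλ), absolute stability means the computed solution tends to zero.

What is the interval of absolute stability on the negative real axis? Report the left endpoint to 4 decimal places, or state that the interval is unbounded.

(-16.0000, 0).

On y'=λy, z=hλ:
  y_{n+1} = y_n + z·[9/16·y_n + 7/16·y_{n+1}] ⇒ (1 − 7/16z)y_{n+1} = (1 + 9/16z)y_n
  Hence R(z) = (1 + 9/16z)/(1 − 7/16z).

Boundary: |R(x)|=1, x<0.
x=-0.62: |R|=0.5123
R=−1: 1+9/16x = −1+7/16x ⇒ -1/8x=2 ⇒ x=2/(-1/8)=-16.0000
Confirm numerically:
  x=-11.595: |R|=0.90933 <1
  x=-10.235: |R|=0.86845 <1
  x=-9.494: |R|=0.84220 <1
  x=-16.365: |R|=1.00559 >1
  x=-16.347: |R|=1.00532 >1
  x=-16.084: |R|=1.00131 >1
So |R|<1 on (-16.0000, 0).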